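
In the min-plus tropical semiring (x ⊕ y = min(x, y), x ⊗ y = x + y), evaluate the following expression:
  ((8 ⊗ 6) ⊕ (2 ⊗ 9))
((8 ⊗ 6) ⊕ (2 ⊗ 9)) = 11

Expand innermost to outermost. Recall ⊕ takes the minimum of its arguments and ⊗ takes their sum. Working out the expression ((8 ⊗ 6) ⊕ (2 ⊗ 9)) gives 11.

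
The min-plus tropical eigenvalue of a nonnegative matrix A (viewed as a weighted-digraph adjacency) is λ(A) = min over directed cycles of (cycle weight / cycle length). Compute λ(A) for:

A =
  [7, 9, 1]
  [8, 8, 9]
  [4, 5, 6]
λ(A) = 5/2

Enumerate directed cycles and compute their means (weight / length). Sample:
  cycle 0 → 0: weight = 7, length = 1, mean = 7/1 ≈ 7.000
  cycle 1 → 1: weight = 8, length = 1, mean = 8/1 ≈ 8.000
  cycle 2 → 2: weight = 6, length = 1, mean = 6/1 ≈ 6.000
  cycle 0 → 1 → 0: weight = 17, length = 2, mean = 17/2 ≈ 8.500
  cycle 0 → 2 → 0: weight = 5, length = 2, mean = 5/2 ≈ 2.500
  cycle 1 → 0 → 1: weight = 17, length = 2, mean = 17/2 ≈ 8.500
Minimum mean = 2.500, attained e.g. along the cycle 0 → 2 → 0 with weight 5 and length 2. So λ(A) = 5/2 = 5/2.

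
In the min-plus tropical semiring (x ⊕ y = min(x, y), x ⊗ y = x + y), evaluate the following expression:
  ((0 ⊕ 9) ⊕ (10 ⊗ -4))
((0 ⊕ 9) ⊕ (10 ⊗ -4)) = 0

Expand innermost to outermost. Recall ⊕ takes the minimum of its arguments and ⊗ takes their sum. Working out the expression ((0 ⊕ 9) ⊕ (10 ⊗ -4)) gives 0.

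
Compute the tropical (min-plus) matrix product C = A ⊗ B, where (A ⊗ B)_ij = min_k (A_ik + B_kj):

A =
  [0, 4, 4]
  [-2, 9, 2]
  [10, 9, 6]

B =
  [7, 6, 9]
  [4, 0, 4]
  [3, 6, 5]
A ⊗ B =
  [7, 4, 8]
  [5, 4, 7]
  [9, 9, 11]

Apply the min-plus product entry-by-entry:
  C[0][0] = min over k of (A[0][0] + B[0][0] = 0 + 7 = 7, A[0][1] + B[1][0] = 4 + 4 = 8, A[0][2] + B[2][0] = 4 + 3 = 7) = 7 (attained at k = 0)
  C[0][1] = min over k of (A[0][0] + B[0][1] = 0 + 6 = 6, A[0][1] + B[1][1] = 4 + 0 = 4, A[0][2] + B[2][1] = 4 + 6 = 10) = 4 (attained at k = 1)
  C[0][2] = min over k of (A[0][0] + B[0][2] = 0 + 9 = 9, A[0][1] + B[1][2] = 4 + 4 = 8, A[0][2] + B[2][2] = 4 + 5 = 9) = 8 (attained at k = 1)
  C[1][0] = min over k of (A[1][0] + B[0][0] = -2 + 7 = 5, A[1][1] + B[1][0] = 9 + 4 = 13, A[1][2] + B[2][0] = 2 + 3 = 5) = 5 (attained at k = 0)
  C[1][1] = min over k of (A[1][0] + B[0][1] = -2 + 6 = 4, A[1][1] + B[1][1] = 9 + 0 = 9, A[1][2] + B[2][1] = 2 + 6 = 8) = 4 (attained at k = 0)
  C[1][2] = min over k of (A[1][0] + B[0][2] = -2 + 9 = 7, A[1][1] + B[1][2] = 9 + 4 = 13, A[1][2] + B[2][2] = 2 + 5 = 7) = 7 (attained at k = 0)
  C[2][0] = min over k of (A[2][0] + B[0][0] = 10 + 7 = 17, A[2][1] + B[1][0] = 9 + 4 = 13, A[2][2] + B[2][0] = 6 + 3 = 9) = 9 (attained at k = 2)
  C[2][1] = min over k of (A[2][0] + B[0][1] = 10 + 6 = 16, A[2][1] + B[1][1] = 9 + 0 = 9, A[2][2] + B[2][1] = 6 + 6 = 12) = 9 (attained at k = 1)
  C[2][2] = min over k of (A[2][0] + B[0][2] = 10 + 9 = 19, A[2][1] + B[1][2] = 9 + 4 = 13, A[2][2] + B[2][2] = 6 + 5 = 11) = 11 (attained at k = 2)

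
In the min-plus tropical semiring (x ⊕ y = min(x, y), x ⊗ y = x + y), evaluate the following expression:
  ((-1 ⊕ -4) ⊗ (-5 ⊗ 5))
((-1 ⊕ -4) ⊗ (-5 ⊗ 5)) = -4

Expand innermost to outermost. Recall ⊕ takes the minimum of its arguments and ⊗ takes their sum. Working out the expression ((-1 ⊕ -4) ⊗ (-5 ⊗ 5)) gives -4.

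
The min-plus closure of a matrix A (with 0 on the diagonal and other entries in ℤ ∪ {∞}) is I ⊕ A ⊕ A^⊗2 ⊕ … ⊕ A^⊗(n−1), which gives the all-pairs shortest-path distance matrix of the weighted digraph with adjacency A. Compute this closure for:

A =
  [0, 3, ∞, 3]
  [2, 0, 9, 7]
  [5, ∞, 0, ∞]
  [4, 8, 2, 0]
Closure =
  [0, 3, 5, 3]
  [2, 0, 7, 5]
  [5, 8, 0, 8]
  [4, 7, 2, 0]

This is the Floyd-Warshall all-pairs shortest-path computation. For each intermediate vertex k = 0, 1, …, 3, update dist[i][j] ← min(dist[i][j], dist[i][k] + dist[k][j]). The final matrix gives, for each (i, j), the minimum total weight of any directed path from i to j (possibly empty when i = j).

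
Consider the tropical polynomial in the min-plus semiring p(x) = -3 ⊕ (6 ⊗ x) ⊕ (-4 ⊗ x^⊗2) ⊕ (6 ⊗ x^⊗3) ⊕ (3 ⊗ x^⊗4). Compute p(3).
p(3) = -3

A tropical monomial a ⊗ x^⊗i evaluates to a + i · x. Evaluating each term at x = 3:
  Term 0 contributes -3 + 0 · 3 = -3
  Term 1 contributes 6 + 1 · 3 = 9
  Term 2 contributes -4 + 2 · 3 = 2
  Term 3 contributes 6 + 3 · 3 = 15
  Term 4 contributes 3 + 4 · 3 = 15
p(3) = ⊕ of these = min[-3, 9, 2, 15, 15] = -3.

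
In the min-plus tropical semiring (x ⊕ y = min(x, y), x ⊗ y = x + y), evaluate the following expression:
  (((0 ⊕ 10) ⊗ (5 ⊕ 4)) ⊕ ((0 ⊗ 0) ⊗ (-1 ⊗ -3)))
(((0 ⊕ 10) ⊗ (5 ⊕ 4)) ⊕ ((0 ⊗ 0) ⊗ (-1 ⊗ -3))) = -4

Expand innermost to outermost. Recall ⊕ takes the minimum of its arguments and ⊗ takes their sum. Working out the expression (((0 ⊕ 10) ⊗ (5 ⊕ 4)) ⊕ ((0 ⊗ 0) ⊗ (-1 ⊗ -3))) gives -4.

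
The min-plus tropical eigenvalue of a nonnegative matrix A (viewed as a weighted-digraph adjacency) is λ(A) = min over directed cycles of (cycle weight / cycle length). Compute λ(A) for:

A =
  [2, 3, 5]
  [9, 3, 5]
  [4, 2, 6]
λ(A) = 2

Enumerate directed cycles and compute their means (weight / length). Sample:
  cycle 0 → 0: weight = 2, length = 1, mean = 2/1 ≈ 2.000
  cycle 1 → 1: weight = 3, length = 1, mean = 3/1 ≈ 3.000
  cycle 2 → 2: weight = 6, length = 1, mean = 6/1 ≈ 6.000
  cycle 0 → 1 → 0: weight = 12, length = 2, mean = 12/2 ≈ 6.000
  cycle 0 → 2 → 0: weight = 9, length = 2, mean = 9/2 ≈ 4.500
  cycle 1 → 0 → 1: weight = 12, length = 2, mean = 12/2 ≈ 6.000
Minimum mean = 2.000, attained e.g. along the cycle 0 → 0 with weight 2 and length 1. So λ(A) = 2/1 = 2.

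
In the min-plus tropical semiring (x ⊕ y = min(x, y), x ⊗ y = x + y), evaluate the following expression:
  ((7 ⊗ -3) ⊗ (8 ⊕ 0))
((7 ⊗ -3) ⊗ (8 ⊕ 0)) = 4

Expand innermost to outermost. Recall ⊕ takes the minimum of its arguments and ⊗ takes their sum. Working out the expression ((7 ⊗ -3) ⊗ (8 ⊕ 0)) gives 4.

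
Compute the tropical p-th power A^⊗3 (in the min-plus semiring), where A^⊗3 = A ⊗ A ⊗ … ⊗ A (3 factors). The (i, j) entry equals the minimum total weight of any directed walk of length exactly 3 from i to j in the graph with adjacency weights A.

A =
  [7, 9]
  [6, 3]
A^⊗3 =
  [18, 15]
  [12, 9]

Each entry (A^⊗3)_ij equals the minimum over all length-3 walks i = v_0 → v_1 → … → v_3 = j of Σ_t A[v_t][v_{t+1}]. For example, for (i, j) = (0, 1) we minimise over 4 possible intermediate vertex sequences; the minimum is 15, attained along the walk 0 → 1 → 1 → 1.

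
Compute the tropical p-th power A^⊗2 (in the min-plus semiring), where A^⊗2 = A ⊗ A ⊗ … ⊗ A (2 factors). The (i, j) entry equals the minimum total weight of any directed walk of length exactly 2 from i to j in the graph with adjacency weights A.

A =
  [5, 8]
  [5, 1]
A^⊗2 =
  [10, 9]
  [6, 2]

Each entry (A^⊗2)_ij equals the minimum over all length-2 walks i = v_0 → v_1 → … → v_2 = j of Σ_t A[v_t][v_{t+1}]. For example, for (i, j) = (0, 1) we minimise over 2 possible intermediate vertex sequences; the minimum is 9, attained along the walk 0 → 1 → 1.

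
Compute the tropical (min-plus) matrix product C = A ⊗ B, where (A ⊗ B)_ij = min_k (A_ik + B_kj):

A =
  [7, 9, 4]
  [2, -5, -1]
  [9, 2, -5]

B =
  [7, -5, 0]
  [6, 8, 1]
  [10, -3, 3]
A ⊗ B =
  [14, 1, 7]
  [1, -4, -4]
  [5, -8, -2]

Apply the min-plus product entry-by-entry:
  C[0][0] = min over k of (A[0][0] + B[0][0] = 7 + 7 = 14, A[0][1] + B[1][0] = 9 + 6 = 15, A[0][2] + B[2][0] = 4 + 10 = 14) = 14 (attained at k = 0)
  C[0][1] = min over k of (A[0][0] + B[0][1] = 7 + -5 = 2, A[0][1] + B[1][1] = 9 + 8 = 17, A[0][2] + B[2][1] = 4 + -3 = 1) = 1 (attained at k = 2)
  C[0][2] = min over k of (A[0][0] + B[0][2] = 7 + 0 = 7, A[0][1] + B[1][2] = 9 + 1 = 10, A[0][2] + B[2][2] = 4 + 3 = 7) = 7 (attained at k = 0)
  C[1][0] = min over k of (A[1][0] + B[0][0] = 2 + 7 = 9, A[1][1] + B[1][0] = -5 + 6 = 1, A[1][2] + B[2][0] = -1 + 10 = 9) = 1 (attained at k = 1)
  C[1][1] = min over k of (A[1][0] + B[0][1] = 2 + -5 = -3, A[1][1] + B[1][1] = -5 + 8 = 3, A[1][2] + B[2][1] = -1 + -3 = -4) = -4 (attained at k = 2)
  C[1][2] = min over k of (A[1][0] + B[0][2] = 2 + 0 = 2, A[1][1] + B[1][2] = -5 + 1 = -4, A[1][2] + B[2][2] = -1 + 3 = 2) = -4 (attained at k = 1)
  C[2][0] = min over k of (A[2][0] + B[0][0] = 9 + 7 = 16, A[2][1] + B[1][0] = 2 + 6 = 8, A[2][2] + B[2][0] = -5 + 10 = 5) = 5 (attained at k = 2)
  C[2][1] = min over k of (A[2][0] + B[0][1] = 9 + -5 = 4, A[2][1] + B[1][1] = 2 + 8 = 10, A[2][2] + B[2][1] = -5 + -3 = -8) = -8 (attained at k = 2)
  C[2][2] = min over k of (A[2][0] + B[0][2] = 9 + 0 = 9, A[2][1] + B[1][2] = 2 + 1 = 3, A[2][2] + B[2][2] = -5 + 3 = -2) = -2 (attained at k = 2)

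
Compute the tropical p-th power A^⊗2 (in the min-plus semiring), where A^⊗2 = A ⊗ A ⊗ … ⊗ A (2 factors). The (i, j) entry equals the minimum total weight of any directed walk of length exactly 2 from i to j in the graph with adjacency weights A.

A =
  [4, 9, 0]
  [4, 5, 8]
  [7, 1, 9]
A^⊗2 =
  [7, 1, 4]
  [8, 9, 4]
  [5, 6, 7]

Each entry (A^⊗2)_ij equals the minimum over all length-2 walks i = v_0 → v_1 → … → v_2 = j of Σ_t A[v_t][v_{t+1}]. For example, for (i, j) = (0, 2) we minimise over 3 possible intermediate vertex sequences; the minimum is 4, attained along the walk 0 → 0 → 2.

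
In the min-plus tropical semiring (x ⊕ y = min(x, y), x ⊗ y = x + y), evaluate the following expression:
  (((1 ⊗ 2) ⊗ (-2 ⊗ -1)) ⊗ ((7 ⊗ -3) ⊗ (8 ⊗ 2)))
(((1 ⊗ 2) ⊗ (-2 ⊗ -1)) ⊗ ((7 ⊗ -3) ⊗ (8 ⊗ 2))) = 14

Expand innermost to outermost. Recall ⊕ takes the minimum of its arguments and ⊗ takes their sum. Working out the expression (((1 ⊗ 2) ⊗ (-2 ⊗ -1)) ⊗ ((7 ⊗ -3) ⊗ (8 ⊗ 2))) gives 14.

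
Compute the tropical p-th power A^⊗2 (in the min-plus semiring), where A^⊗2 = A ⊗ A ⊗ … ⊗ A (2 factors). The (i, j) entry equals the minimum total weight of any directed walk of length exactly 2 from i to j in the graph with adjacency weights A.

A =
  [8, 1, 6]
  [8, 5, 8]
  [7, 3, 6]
A^⊗2 =
  [9, 6, 9]
  [13, 9, 13]
  [11, 8, 11]

Each entry (A^⊗2)_ij equals the minimum over all length-2 walks i = v_0 → v_1 → … → v_2 = j of Σ_t A[v_t][v_{t+1}]. For example, for (i, j) = (0, 2) we minimise over 3 possible intermediate vertex sequences; the minimum is 9, attained along the walk 0 → 1 → 2.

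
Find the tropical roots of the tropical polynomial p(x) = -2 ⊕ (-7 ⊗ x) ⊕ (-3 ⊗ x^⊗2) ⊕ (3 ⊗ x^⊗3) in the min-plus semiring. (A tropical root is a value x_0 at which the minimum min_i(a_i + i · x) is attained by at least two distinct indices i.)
Roots: {-6, -4, 5}

Each tropical root is a break point of the lower envelope of the lines y = a_i + i · x (there are 4 lines, with slopes 0, 1, ..., 3). Only the lines that attain the minimum somewhere contribute to roots; other lines are dominated. Here the surviving (envelope) indices are i = 3, i = 2, i = 1, i = 0.
Intersections between consecutive envelope lines give the roots: for adjacent envelope indices i < j the intersection is x = (a_i − a_j) / (j − i). Reading off the sorted break points: {-6, -4, 5}.
Verification: at each break x_0, at least two indices attain the minimum of min_i(a_i + i · x_0).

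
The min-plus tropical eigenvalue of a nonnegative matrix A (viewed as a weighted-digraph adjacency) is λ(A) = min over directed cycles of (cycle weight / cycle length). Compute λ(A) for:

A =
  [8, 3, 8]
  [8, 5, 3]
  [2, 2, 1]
λ(A) = 1

Enumerate directed cycles and compute their means (weight / length). Sample:
  cycle 0 → 0: weight = 8, length = 1, mean = 8/1 ≈ 8.000
  cycle 1 → 1: weight = 5, length = 1, mean = 5/1 ≈ 5.000
  cycle 2 → 2: weight = 1, length = 1, mean = 1/1 ≈ 1.000
  cycle 0 → 1 → 0: weight = 11, length = 2, mean = 11/2 ≈ 5.500
  cycle 0 → 2 → 0: weight = 10, length = 2, mean = 10/2 ≈ 5.000
  cycle 1 → 0 → 1: weight = 11, length = 2, mean = 11/2 ≈ 5.500
Minimum mean = 1.000, attained e.g. along the cycle 2 → 2 with weight 1 and length 1. So λ(A) = 1/1 = 1.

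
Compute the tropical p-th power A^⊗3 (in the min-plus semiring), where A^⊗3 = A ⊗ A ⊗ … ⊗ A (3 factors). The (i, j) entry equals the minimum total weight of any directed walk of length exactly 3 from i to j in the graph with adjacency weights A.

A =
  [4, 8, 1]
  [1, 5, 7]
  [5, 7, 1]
A^⊗3 =
  [7, 9, 3]
  [7, 9, 3]
  [7, 9, 3]

Each entry (A^⊗3)_ij equals the minimum over all length-3 walks i = v_0 → v_1 → … → v_3 = j of Σ_t A[v_t][v_{t+1}]. For example, for (i, j) = (0, 2) we minimise over 9 possible intermediate vertex sequences; the minimum is 3, attained along the walk 0 → 2 → 2 → 2.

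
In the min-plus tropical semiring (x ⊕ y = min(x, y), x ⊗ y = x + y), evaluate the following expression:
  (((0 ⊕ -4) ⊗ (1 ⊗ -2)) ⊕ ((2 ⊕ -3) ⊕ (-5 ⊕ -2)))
(((0 ⊕ -4) ⊗ (1 ⊗ -2)) ⊕ ((2 ⊕ -3) ⊕ (-5 ⊕ -2))) = -5

Expand innermost to outermost. Recall ⊕ takes the minimum of its arguments and ⊗ takes their sum. Working out the expression (((0 ⊕ -4) ⊗ (1 ⊗ -2)) ⊕ ((2 ⊕ -3) ⊕ (-5 ⊕ -2))) gives -5.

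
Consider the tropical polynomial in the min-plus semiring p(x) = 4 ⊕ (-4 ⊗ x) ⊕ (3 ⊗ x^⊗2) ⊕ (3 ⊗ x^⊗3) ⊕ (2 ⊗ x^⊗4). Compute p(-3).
p(-3) = -10

A tropical monomial a ⊗ x^⊗i evaluates to a + i · x. Evaluating each term at x = -3:
  Term 0 contributes 4 + 0 · -3 = 4
  Term 1 contributes -4 + 1 · -3 = -7
  Term 2 contributes 3 + 2 · -3 = -3
  Term 3 contributes 3 + 3 · -3 = -6
  Term 4 contributes 2 + 4 · -3 = -10
p(-3) = ⊕ of these = min[4, -7, -3, -6, -10] = -10.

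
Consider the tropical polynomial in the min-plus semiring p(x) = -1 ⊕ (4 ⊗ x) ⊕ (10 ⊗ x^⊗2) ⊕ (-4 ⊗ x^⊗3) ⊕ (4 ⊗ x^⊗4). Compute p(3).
p(3) = -1

A tropical monomial a ⊗ x^⊗i evaluates to a + i · x. Evaluating each term at x = 3:
  Term 0 contributes -1 + 0 · 3 = -1
  Term 1 contributes 4 + 1 · 3 = 7
  Term 2 contributes 10 + 2 · 3 = 16
  Term 3 contributes -4 + 3 · 3 = 5
  Term 4 contributes 4 + 4 · 3 = 16
p(3) = ⊕ of these = min[-1, 7, 16, 5, 16] = -1.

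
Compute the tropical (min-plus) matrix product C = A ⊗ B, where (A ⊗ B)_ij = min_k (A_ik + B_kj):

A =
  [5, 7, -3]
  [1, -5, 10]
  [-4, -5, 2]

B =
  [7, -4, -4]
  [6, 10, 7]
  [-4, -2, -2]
A ⊗ B =
  [-7, -5, -5]
  [1, -3, -3]
  [-2, -8, -8]

Apply the min-plus product entry-by-entry:
  C[0][0] = min over k of (A[0][0] + B[0][0] = 5 + 7 = 12, A[0][1] + B[1][0] = 7 + 6 = 13, A[0][2] + B[2][0] = -3 + -4 = -7) = -7 (attained at k = 2)
  C[0][1] = min over k of (A[0][0] + B[0][1] = 5 + -4 = 1, A[0][1] + B[1][1] = 7 + 10 = 17, A[0][2] + B[2][1] = -3 + -2 = -5) = -5 (attained at k = 2)
  C[0][2] = min over k of (A[0][0] + B[0][2] = 5 + -4 = 1, A[0][1] + B[1][2] = 7 + 7 = 14, A[0][2] + B[2][2] = -3 + -2 = -5) = -5 (attained at k = 2)
  C[1][0] = min over k of (A[1][0] + B[0][0] = 1 + 7 = 8, A[1][1] + B[1][0] = -5 + 6 = 1, A[1][2] + B[2][0] = 10 + -4 = 6) = 1 (attained at k = 1)
  C[1][1] = min over k of (A[1][0] + B[0][1] = 1 + -4 = -3, A[1][1] + B[1][1] = -5 + 10 = 5, A[1][2] + B[2][1] = 10 + -2 = 8) = -3 (attained at k = 0)
  C[1][2] = min over k of (A[1][0] + B[0][2] = 1 + -4 = -3, A[1][1] + B[1][2] = -5 + 7 = 2, A[1][2] + B[2][2] = 10 + -2 = 8) = -3 (attained at k = 0)
  C[2][0] = min over k of (A[2][0] + B[0][0] = -4 + 7 = 3, A[2][1] + B[1][0] = -5 + 6 = 1, A[2][2] + B[2][0] = 2 + -4 = -2) = -2 (attained at k = 2)
  C[2][1] = min over k of (A[2][0] + B[0][1] = -4 + -4 = -8, A[2][1] + B[1][1] = -5 + 10 = 5, A[2][2] + B[2][1] = 2 + -2 = 0) = -8 (attained at k = 0)
  C[2][2] = min over k of (A[2][0] + B[0][2] = -4 + -4 = -8, A[2][1] + B[1][2] = -5 + 7 = 2, A[2][2] + B[2][2] = 2 + -2 = 0) = -8 (attained at k = 0)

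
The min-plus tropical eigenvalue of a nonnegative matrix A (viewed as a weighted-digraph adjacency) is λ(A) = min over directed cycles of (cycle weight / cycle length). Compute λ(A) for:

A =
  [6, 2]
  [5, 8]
λ(A) = 7/2

Enumerate directed cycles and compute their means (weight / length). Sample:
  cycle 0 → 0: weight = 6, length = 1, mean = 6/1 ≈ 6.000
  cycle 1 → 1: weight = 8, length = 1, mean = 8/1 ≈ 8.000
  cycle 0 → 1 → 0: weight = 7, length = 2, mean = 7/2 ≈ 3.500
  cycle 1 → 0 → 1: weight = 7, length = 2, mean = 7/2 ≈ 3.500
Minimum mean = 3.500, attained e.g. along the cycle 0 → 1 → 0 with weight 7 and length 2. So λ(A) = 7/2 = 7/2.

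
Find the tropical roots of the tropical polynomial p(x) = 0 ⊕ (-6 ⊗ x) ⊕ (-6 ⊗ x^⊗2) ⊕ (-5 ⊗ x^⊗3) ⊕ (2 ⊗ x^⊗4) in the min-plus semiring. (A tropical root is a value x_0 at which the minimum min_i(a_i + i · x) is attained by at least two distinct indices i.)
Roots: {-7, -1, 0, 6}

Each tropical root is a break point of the lower envelope of the lines y = a_i + i · x (there are 5 lines, with slopes 0, 1, ..., 4). Only the lines that attain the minimum somewhere contribute to roots; other lines are dominated. Here the surviving (envelope) indices are i = 4, i = 3, i = 2, i = 1, i = 0.
Intersections between consecutive envelope lines give the roots: for adjacent envelope indices i < j the intersection is x = (a_i − a_j) / (j − i). Reading off the sorted break points: {-7, -1, 0, 6}.
Verification: at each break x_0, at least two indices attain the minimum of min_i(a_i + i · x_0).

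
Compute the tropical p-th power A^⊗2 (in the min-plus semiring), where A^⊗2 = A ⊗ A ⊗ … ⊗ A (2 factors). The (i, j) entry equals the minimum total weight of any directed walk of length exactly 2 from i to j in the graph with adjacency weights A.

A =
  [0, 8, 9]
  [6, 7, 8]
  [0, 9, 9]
A^⊗2 =
  [0, 8, 9]
  [6, 14, 15]
  [0, 8, 9]

Each entry (A^⊗2)_ij equals the minimum over all length-2 walks i = v_0 → v_1 → … → v_2 = j of Σ_t A[v_t][v_{t+1}]. For example, for (i, j) = (0, 2) we minimise over 3 possible intermediate vertex sequences; the minimum is 9, attained along the walk 0 → 0 → 2.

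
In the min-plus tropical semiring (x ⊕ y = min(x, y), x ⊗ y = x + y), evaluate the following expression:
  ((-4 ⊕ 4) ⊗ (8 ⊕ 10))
((-4 ⊕ 4) ⊗ (8 ⊕ 10)) = 4

Expand innermost to outermost. Recall ⊕ takes the minimum of its arguments and ⊗ takes their sum. Working out the expression ((-4 ⊕ 4) ⊗ (8 ⊕ 10)) gives 4.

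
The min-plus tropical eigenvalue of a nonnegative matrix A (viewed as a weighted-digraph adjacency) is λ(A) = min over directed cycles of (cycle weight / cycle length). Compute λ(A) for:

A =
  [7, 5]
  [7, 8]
λ(A) = 6

Enumerate directed cycles and compute their means (weight / length). Sample:
  cycle 0 → 0: weight = 7, length = 1, mean = 7/1 ≈ 7.000
  cycle 1 → 1: weight = 8, length = 1, mean = 8/1 ≈ 8.000
  cycle 0 → 1 → 0: weight = 12, length = 2, mean = 12/2 ≈ 6.000
  cycle 1 → 0 → 1: weight = 12, length = 2, mean = 12/2 ≈ 6.000
Minimum mean = 6.000, attained e.g. along the cycle 0 → 1 → 0 with weight 12 and length 2. So λ(A) = 12/2 = 6.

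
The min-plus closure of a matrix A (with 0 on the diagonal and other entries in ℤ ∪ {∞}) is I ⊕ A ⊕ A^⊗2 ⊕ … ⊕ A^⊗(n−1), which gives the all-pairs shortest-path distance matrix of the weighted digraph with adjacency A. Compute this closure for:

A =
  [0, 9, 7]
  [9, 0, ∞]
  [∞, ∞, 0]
Closure =
  [0, 9, 7]
  [9, 0, 16]
  [∞, ∞, 0]

This is the Floyd-Warshall all-pairs shortest-path computation. For each intermediate vertex k = 0, 1, …, 2, update dist[i][j] ← min(dist[i][j], dist[i][k] + dist[k][j]). The final matrix gives, for each (i, j), the minimum total weight of any directed path from i to j (possibly empty when i = j).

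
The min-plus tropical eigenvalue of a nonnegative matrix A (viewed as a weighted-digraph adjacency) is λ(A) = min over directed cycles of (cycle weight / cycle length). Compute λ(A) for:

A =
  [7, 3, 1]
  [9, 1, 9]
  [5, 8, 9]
λ(A) = 1

Enumerate directed cycles and compute their means (weight / length). Sample:
  cycle 0 → 0: weight = 7, length = 1, mean = 7/1 ≈ 7.000
  cycle 1 → 1: weight = 1, length = 1, mean = 1/1 ≈ 1.000
  cycle 2 → 2: weight = 9, length = 1, mean = 9/1 ≈ 9.000
  cycle 0 → 1 → 0: weight = 12, length = 2, mean = 12/2 ≈ 6.000
  cycle 0 → 2 → 0: weight = 6, length = 2, mean = 6/2 ≈ 3.000
  cycle 1 → 0 → 1: weight = 12, length = 2, mean = 12/2 ≈ 6.000
Minimum mean = 1.000, attained e.g. along the cycle 1 → 1 with weight 1 and length 1. So λ(A) = 1/1 = 1.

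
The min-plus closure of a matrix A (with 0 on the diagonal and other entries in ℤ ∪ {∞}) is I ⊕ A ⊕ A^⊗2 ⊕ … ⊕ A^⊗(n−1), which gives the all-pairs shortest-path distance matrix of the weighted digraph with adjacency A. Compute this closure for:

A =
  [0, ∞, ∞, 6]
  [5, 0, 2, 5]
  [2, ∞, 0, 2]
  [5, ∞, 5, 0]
Closure =
  [0, ∞, 11, 6]
  [4, 0, 2, 4]
  [2, ∞, 0, 2]
  [5, ∞, 5, 0]

This is the Floyd-Warshall all-pairs shortest-path computation. For each intermediate vertex k = 0, 1, …, 3, update dist[i][j] ← min(dist[i][j], dist[i][k] + dist[k][j]). The final matrix gives, for each (i, j), the minimum total weight of any directed path from i to j (possibly empty when i = j).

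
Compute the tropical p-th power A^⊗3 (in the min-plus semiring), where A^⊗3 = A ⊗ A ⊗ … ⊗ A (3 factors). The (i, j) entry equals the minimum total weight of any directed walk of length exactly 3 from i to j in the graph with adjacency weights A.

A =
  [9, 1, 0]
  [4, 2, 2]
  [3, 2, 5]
A^⊗3 =
  [6, 4, 3]
  [7, 6, 5]
  [6, 5, 6]

Each entry (A^⊗3)_ij equals the minimum over all length-3 walks i = v_0 → v_1 → … → v_3 = j of Σ_t A[v_t][v_{t+1}]. For example, for (i, j) = (0, 2) we minimise over 9 possible intermediate vertex sequences; the minimum is 3, attained along the walk 0 → 2 → 0 → 2.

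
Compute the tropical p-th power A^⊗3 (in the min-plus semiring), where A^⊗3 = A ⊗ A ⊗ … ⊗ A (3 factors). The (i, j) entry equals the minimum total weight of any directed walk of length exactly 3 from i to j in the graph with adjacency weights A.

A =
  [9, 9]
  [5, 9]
A^⊗3 =
  [23, 23]
  [19, 23]

Each entry (A^⊗3)_ij equals the minimum over all length-3 walks i = v_0 → v_1 → … → v_3 = j of Σ_t A[v_t][v_{t+1}]. For example, for (i, j) = (0, 1) we minimise over 4 possible intermediate vertex sequences; the minimum is 23, attained along the walk 0 → 1 → 0 → 1.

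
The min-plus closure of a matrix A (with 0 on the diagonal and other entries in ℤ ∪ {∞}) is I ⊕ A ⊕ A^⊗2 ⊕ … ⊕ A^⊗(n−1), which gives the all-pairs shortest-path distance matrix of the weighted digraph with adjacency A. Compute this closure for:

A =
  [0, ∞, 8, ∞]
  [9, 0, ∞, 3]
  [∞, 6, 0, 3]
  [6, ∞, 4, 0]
Closure =
  [0, 14, 8, 11]
  [9, 0, 7, 3]
  [9, 6, 0, 3]
  [6, 10, 4, 0]

This is the Floyd-Warshall all-pairs shortest-path computation. For each intermediate vertex k = 0, 1, …, 3, update dist[i][j] ← min(dist[i][j], dist[i][k] + dist[k][j]). The final matrix gives, for each (i, j), the minimum total weight of any directed path from i to j (possibly empty when i = j).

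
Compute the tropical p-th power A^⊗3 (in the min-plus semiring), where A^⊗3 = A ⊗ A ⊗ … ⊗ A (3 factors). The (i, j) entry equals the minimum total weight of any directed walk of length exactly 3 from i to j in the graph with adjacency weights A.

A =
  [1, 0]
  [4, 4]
A^⊗3 =
  [3, 2]
  [6, 5]

Each entry (A^⊗3)_ij equals the minimum over all length-3 walks i = v_0 → v_1 → … → v_3 = j of Σ_t A[v_t][v_{t+1}]. For example, for (i, j) = (0, 1) we minimise over 4 possible intermediate vertex sequences; the minimum is 2, attained along the walk 0 → 0 → 0 → 1.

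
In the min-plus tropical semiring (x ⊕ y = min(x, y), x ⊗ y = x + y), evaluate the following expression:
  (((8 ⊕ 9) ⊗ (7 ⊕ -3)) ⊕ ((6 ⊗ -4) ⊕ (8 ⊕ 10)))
(((8 ⊕ 9) ⊗ (7 ⊕ -3)) ⊕ ((6 ⊗ -4) ⊕ (8 ⊕ 10))) = 2

Expand innermost to outermost. Recall ⊕ takes the minimum of its arguments and ⊗ takes their sum. Working out the expression (((8 ⊕ 9) ⊗ (7 ⊕ -3)) ⊕ ((6 ⊗ -4) ⊕ (8 ⊕ 10))) gives 2.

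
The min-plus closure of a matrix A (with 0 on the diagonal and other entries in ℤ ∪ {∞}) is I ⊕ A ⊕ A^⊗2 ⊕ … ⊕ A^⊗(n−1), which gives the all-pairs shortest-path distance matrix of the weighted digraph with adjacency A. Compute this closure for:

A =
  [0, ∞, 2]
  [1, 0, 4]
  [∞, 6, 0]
Closure =
  [0, 8, 2]
  [1, 0, 3]
  [7, 6, 0]

This is the Floyd-Warshall all-pairs shortest-path computation. For each intermediate vertex k = 0, 1, …, 2, update dist[i][j] ← min(dist[i][j], dist[i][k] + dist[k][j]). The final matrix gives, for each (i, j), the minimum total weight of any directed path from i to j (possibly empty when i = j).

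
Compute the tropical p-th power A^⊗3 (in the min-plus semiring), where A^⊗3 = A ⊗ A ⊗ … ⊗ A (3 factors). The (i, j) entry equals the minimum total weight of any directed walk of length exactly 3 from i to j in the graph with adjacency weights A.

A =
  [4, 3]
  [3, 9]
A^⊗3 =
  [10, 9]
  [9, 10]

Each entry (A^⊗3)_ij equals the minimum over all length-3 walks i = v_0 → v_1 → … → v_3 = j of Σ_t A[v_t][v_{t+1}]. For example, for (i, j) = (0, 1) we minimise over 4 possible intermediate vertex sequences; the minimum is 9, attained along the walk 0 → 1 → 0 → 1.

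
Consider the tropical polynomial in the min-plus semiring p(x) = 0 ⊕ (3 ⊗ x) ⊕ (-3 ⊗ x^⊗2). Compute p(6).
p(6) = 0

A tropical monomial a ⊗ x^⊗i evaluates to a + i · x. Evaluating each term at x = 6:
  Term 0 contributes 0 + 0 · 6 = 0
  Term 1 contributes 3 + 1 · 6 = 9
  Term 2 contributes -3 + 2 · 6 = 9
p(6) = ⊕ of these = min[0, 9, 9] = 0.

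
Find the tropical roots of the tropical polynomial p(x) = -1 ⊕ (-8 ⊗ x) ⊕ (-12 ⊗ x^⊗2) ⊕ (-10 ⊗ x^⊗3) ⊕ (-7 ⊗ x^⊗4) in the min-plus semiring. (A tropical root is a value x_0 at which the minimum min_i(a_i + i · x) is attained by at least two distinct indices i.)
Roots: {-3, -2, 4, 7}

Each tropical root is a break point of the lower envelope of the lines y = a_i + i · x (there are 5 lines, with slopes 0, 1, ..., 4). Only the lines that attain the minimum somewhere contribute to roots; other lines are dominated. Here the surviving (envelope) indices are i = 4, i = 3, i = 2, i = 1, i = 0.
Intersections between consecutive envelope lines give the roots: for adjacent envelope indices i < j the intersection is x = (a_i − a_j) / (j − i). Reading off the sorted break points: {-3, -2, 4, 7}.
Verification: at each break x_0, at least two indices attain the minimum of min_i(a_i + i · x_0).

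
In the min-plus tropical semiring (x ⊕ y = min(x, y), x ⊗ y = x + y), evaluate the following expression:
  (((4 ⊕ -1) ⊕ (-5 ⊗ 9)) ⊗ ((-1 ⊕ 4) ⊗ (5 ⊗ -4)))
(((4 ⊕ -1) ⊕ (-5 ⊗ 9)) ⊗ ((-1 ⊕ 4) ⊗ (5 ⊗ -4))) = -1

Expand innermost to outermost. Recall ⊕ takes the minimum of its arguments and ⊗ takes their sum. Working out the expression (((4 ⊕ -1) ⊕ (-5 ⊗ 9)) ⊗ ((-1 ⊕ 4) ⊗ (5 ⊗ -4))) gives -1.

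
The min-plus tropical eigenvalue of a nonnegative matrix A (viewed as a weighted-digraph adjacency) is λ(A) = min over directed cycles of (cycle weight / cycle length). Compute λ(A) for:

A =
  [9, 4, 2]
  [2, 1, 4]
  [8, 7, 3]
λ(A) = 1

Enumerate directed cycles and compute their means (weight / length). Sample:
  cycle 0 → 0: weight = 9, length = 1, mean = 9/1 ≈ 9.000
  cycle 1 → 1: weight = 1, length = 1, mean = 1/1 ≈ 1.000
  cycle 2 → 2: weight = 3, length = 1, mean = 3/1 ≈ 3.000
  cycle 0 → 1 → 0: weight = 6, length = 2, mean = 6/2 ≈ 3.000
  cycle 0 → 2 → 0: weight = 10, length = 2, mean = 10/2 ≈ 5.000
  cycle 1 → 0 → 1: weight = 6, length = 2, mean = 6/2 ≈ 3.000
Minimum mean = 1.000, attained e.g. along the cycle 1 → 1 with weight 1 and length 1. So λ(A) = 1/1 = 1.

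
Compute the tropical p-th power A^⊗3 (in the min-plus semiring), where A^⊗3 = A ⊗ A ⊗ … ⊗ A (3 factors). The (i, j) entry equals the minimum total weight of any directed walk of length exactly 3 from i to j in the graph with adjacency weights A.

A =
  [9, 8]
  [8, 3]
A^⊗3 =
  [19, 14]
  [14, 9]

Each entry (A^⊗3)_ij equals the minimum over all length-3 walks i = v_0 → v_1 → … → v_3 = j of Σ_t A[v_t][v_{t+1}]. For example, for (i, j) = (0, 1) we minimise over 4 possible intermediate vertex sequences; the minimum is 14, attained along the walk 0 → 1 → 1 → 1.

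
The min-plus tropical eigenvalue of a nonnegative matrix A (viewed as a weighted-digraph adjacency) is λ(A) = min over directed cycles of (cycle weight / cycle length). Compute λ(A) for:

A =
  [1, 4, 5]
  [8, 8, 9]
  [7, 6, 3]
λ(A) = 1

Enumerate directed cycles and compute their means (weight / length). Sample:
  cycle 0 → 0: weight = 1, length = 1, mean = 1/1 ≈ 1.000
  cycle 1 → 1: weight = 8, length = 1, mean = 8/1 ≈ 8.000
  cycle 2 → 2: weight = 3, length = 1, mean = 3/1 ≈ 3.000
  cycle 0 → 1 → 0: weight = 12, length = 2, mean = 12/2 ≈ 6.000
  cycle 0 → 2 → 0: weight = 12, length = 2, mean = 12/2 ≈ 6.000
  cycle 1 → 0 → 1: weight = 12, length = 2, mean = 12/2 ≈ 6.000
Minimum mean = 1.000, attained e.g. along the cycle 0 → 0 with weight 1 and length 1. So λ(A) = 1/1 = 1.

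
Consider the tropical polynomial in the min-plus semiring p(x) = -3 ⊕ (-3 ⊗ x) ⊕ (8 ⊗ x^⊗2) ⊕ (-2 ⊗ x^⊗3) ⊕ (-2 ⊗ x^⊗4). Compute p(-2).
p(-2) = -10

A tropical monomial a ⊗ x^⊗i evaluates to a + i · x. Evaluating each term at x = -2:
  Term 0 contributes -3 + 0 · -2 = -3
  Term 1 contributes -3 + 1 · -2 = -5
  Term 2 contributes 8 + 2 · -2 = 4
  Term 3 contributes -2 + 3 · -2 = -8
  Term 4 contributes -2 + 4 · -2 = -10
p(-2) = ⊕ of these = min[-3, -5, 4, -8, -10] = -10.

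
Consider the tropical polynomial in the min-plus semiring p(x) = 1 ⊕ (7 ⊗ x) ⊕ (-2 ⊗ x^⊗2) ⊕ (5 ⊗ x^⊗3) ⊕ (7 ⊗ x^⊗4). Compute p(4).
p(4) = 1

A tropical monomial a ⊗ x^⊗i evaluates to a + i · x. Evaluating each term at x = 4:
  Term 0 contributes 1 + 0 · 4 = 1
  Term 1 contributes 7 + 1 · 4 = 11
  Term 2 contributes -2 + 2 · 4 = 6
  Term 3 contributes 5 + 3 · 4 = 17
  Term 4 contributes 7 + 4 · 4 = 23
p(4) = ⊕ of these = min[1, 11, 6, 17, 23] = 1.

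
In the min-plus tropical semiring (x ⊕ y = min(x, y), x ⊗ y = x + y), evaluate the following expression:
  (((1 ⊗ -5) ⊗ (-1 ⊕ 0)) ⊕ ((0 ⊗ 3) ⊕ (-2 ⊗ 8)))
(((1 ⊗ -5) ⊗ (-1 ⊕ 0)) ⊕ ((0 ⊗ 3) ⊕ (-2 ⊗ 8))) = -5

Expand innermost to outermost. Recall ⊕ takes the minimum of its arguments and ⊗ takes their sum. Working out the expression (((1 ⊗ -5) ⊗ (-1 ⊕ 0)) ⊕ ((0 ⊗ 3) ⊕ (-2 ⊗ 8))) gives -5.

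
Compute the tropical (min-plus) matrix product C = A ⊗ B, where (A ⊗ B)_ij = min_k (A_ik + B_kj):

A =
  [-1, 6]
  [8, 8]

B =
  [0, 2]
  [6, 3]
A ⊗ B =
  [-1, 1]
  [8, 10]

Apply the min-plus product entry-by-entry:
  C[0][0] = min over k of (A[0][0] + B[0][0] = -1 + 0 = -1, A[0][1] + B[1][0] = 6 + 6 = 12) = -1 (attained at k = 0)
  C[0][1] = min over k of (A[0][0] + B[0][1] = -1 + 2 = 1, A[0][1] + B[1][1] = 6 + 3 = 9) = 1 (attained at k = 0)
  C[1][0] = min over k of (A[1][0] + B[0][0] = 8 + 0 = 8, A[1][1] + B[1][0] = 8 + 6 = 14) = 8 (attained at k = 0)
  C[1][1] = min over k of (A[1][0] + B[0][1] = 8 + 2 = 10, A[1][1] + B[1][1] = 8 + 3 = 11) = 10 (attained at k = 0)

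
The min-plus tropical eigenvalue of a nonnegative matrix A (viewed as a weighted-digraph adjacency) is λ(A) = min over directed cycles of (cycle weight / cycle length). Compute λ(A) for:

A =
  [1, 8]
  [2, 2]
λ(A) = 1

Enumerate directed cycles and compute their means (weight / length). Sample:
  cycle 0 → 0: weight = 1, length = 1, mean = 1/1 ≈ 1.000
  cycle 1 → 1: weight = 2, length = 1, mean = 2/1 ≈ 2.000
  cycle 0 → 1 → 0: weight = 10, length = 2, mean = 10/2 ≈ 5.000
  cycle 1 → 0 → 1: weight = 10, length = 2, mean = 10/2 ≈ 5.000
Minimum mean = 1.000, attained e.g. along the cycle 0 → 0 with weight 1 and length 1. So λ(A) = 1/1 = 1.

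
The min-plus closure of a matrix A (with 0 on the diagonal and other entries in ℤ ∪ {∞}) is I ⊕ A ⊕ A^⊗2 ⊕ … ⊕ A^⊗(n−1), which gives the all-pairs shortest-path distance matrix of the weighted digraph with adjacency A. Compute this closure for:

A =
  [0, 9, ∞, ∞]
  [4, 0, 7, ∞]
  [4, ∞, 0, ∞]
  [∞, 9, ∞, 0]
Closure =
  [0, 9, 16, ∞]
  [4, 0, 7, ∞]
  [4, 13, 0, ∞]
  [13, 9, 16, 0]

This is the Floyd-Warshall all-pairs shortest-path computation. For each intermediate vertex k = 0, 1, …, 3, update dist[i][j] ← min(dist[i][j], dist[i][k] + dist[k][j]). The final matrix gives, for each (i, j), the minimum total weight of any directed path from i to j (possibly empty when i = j).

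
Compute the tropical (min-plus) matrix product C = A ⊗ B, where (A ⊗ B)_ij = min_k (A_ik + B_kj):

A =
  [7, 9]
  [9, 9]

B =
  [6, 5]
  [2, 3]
A ⊗ B =
  [11, 12]
  [11, 12]

Apply the min-plus product entry-by-entry:
  C[0][0] = min over k of (A[0][0] + B[0][0] = 7 + 6 = 13, A[0][1] + B[1][0] = 9 + 2 = 11) = 11 (attained at k = 1)
  C[0][1] = min over k of (A[0][0] + B[0][1] = 7 + 5 = 12, A[0][1] + B[1][1] = 9 + 3 = 12) = 12 (attained at k = 0)
  C[1][0] = min over k of (A[1][0] + B[0][0] = 9 + 6 = 15, A[1][1] + B[1][0] = 9 + 2 = 11) = 11 (attained at k = 1)
  C[1][1] = min over k of (A[1][0] + B[0][1] = 9 + 5 = 14, A[1][1] + B[1][1] = 9 + 3 = 12) = 12 (attained at k = 1)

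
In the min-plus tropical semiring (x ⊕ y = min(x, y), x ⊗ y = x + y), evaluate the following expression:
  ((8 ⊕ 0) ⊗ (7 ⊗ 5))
((8 ⊕ 0) ⊗ (7 ⊗ 5)) = 12

Expand innermost to outermost. Recall ⊕ takes the minimum of its arguments and ⊗ takes their sum. Working out the expression ((8 ⊕ 0) ⊗ (7 ⊗ 5)) gives 12.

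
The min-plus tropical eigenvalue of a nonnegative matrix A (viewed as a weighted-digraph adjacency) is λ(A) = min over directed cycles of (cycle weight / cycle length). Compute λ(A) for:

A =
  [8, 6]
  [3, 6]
λ(A) = 9/2

Enumerate directed cycles and compute their means (weight / length). Sample:
  cycle 0 → 0: weight = 8, length = 1, mean = 8/1 ≈ 8.000
  cycle 1 → 1: weight = 6, length = 1, mean = 6/1 ≈ 6.000
  cycle 0 → 1 → 0: weight = 9, length = 2, mean = 9/2 ≈ 4.500
  cycle 1 → 0 → 1: weight = 9, length = 2, mean = 9/2 ≈ 4.500
Minimum mean = 4.500, attained e.g. along the cycle 0 → 1 → 0 with weight 9 and length 2. So λ(A) = 9/2 = 9/2.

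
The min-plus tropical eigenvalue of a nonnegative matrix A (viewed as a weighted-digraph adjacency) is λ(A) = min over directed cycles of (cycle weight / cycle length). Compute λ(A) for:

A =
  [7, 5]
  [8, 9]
λ(A) = 13/2

Enumerate directed cycles and compute their means (weight / length). Sample:
  cycle 0 → 0: weight = 7, length = 1, mean = 7/1 ≈ 7.000
  cycle 1 → 1: weight = 9, length = 1, mean = 9/1 ≈ 9.000
  cycle 0 → 1 → 0: weight = 13, length = 2, mean = 13/2 ≈ 6.500
  cycle 1 → 0 → 1: weight = 13, length = 2, mean = 13/2 ≈ 6.500
Minimum mean = 6.500, attained e.g. along the cycle 0 → 1 → 0 with weight 13 and length 2. So λ(A) = 13/2 = 13/2.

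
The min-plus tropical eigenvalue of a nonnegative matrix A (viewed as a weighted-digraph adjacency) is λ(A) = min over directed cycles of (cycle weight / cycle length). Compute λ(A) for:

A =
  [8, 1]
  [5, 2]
λ(A) = 2

Enumerate directed cycles and compute their means (weight / length). Sample:
  cycle 0 → 0: weight = 8, length = 1, mean = 8/1 ≈ 8.000
  cycle 1 → 1: weight = 2, length = 1, mean = 2/1 ≈ 2.000
  cycle 0 → 1 → 0: weight = 6, length = 2, mean = 6/2 ≈ 3.000
  cycle 1 → 0 → 1: weight = 6, length = 2, mean = 6/2 ≈ 3.000
Minimum mean = 2.000, attained e.g. along the cycle 1 → 1 with weight 2 and length 1. So λ(A) = 2/1 = 2.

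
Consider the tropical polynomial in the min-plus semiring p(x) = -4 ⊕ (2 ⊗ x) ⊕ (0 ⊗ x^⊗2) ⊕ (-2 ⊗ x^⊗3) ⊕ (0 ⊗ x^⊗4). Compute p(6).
p(6) = -4

A tropical monomial a ⊗ x^⊗i evaluates to a + i · x. Evaluating each term at x = 6:
  Term 0 contributes -4 + 0 · 6 = -4
  Term 1 contributes 2 + 1 · 6 = 8
  Term 2 contributes 0 + 2 · 6 = 12
  Term 3 contributes -2 + 3 · 6 = 16
  Term 4 contributes 0 + 4 · 6 = 24
p(6) = ⊕ of these = min[-4, 8, 12, 16, 24] = -4.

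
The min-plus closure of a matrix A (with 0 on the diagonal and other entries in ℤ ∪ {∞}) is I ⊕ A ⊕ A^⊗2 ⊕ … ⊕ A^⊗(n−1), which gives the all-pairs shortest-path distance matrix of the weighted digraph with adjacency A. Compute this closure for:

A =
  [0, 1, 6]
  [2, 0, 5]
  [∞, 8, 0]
Closure =
  [0, 1, 6]
  [2, 0, 5]
  [10, 8, 0]

This is the Floyd-Warshall all-pairs shortest-path computation. For each intermediate vertex k = 0, 1, …, 2, update dist[i][j] ← min(dist[i][j], dist[i][k] + dist[k][j]). The final matrix gives, for each (i, j), the minimum total weight of any directed path from i to j (possibly empty when i = j).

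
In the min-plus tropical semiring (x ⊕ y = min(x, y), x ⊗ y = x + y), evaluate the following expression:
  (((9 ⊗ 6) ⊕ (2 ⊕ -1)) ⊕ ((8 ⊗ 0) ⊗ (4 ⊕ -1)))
(((9 ⊗ 6) ⊕ (2 ⊕ -1)) ⊕ ((8 ⊗ 0) ⊗ (4 ⊕ -1))) = -1

Expand innermost to outermost. Recall ⊕ takes the minimum of its arguments and ⊗ takes their sum. Working out the expression (((9 ⊗ 6) ⊕ (2 ⊕ -1)) ⊕ ((8 ⊗ 0) ⊗ (4 ⊕ -1))) gives -1.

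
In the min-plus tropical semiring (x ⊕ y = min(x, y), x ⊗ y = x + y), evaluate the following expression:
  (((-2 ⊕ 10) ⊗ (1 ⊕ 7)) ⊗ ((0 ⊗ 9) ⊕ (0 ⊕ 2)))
(((-2 ⊕ 10) ⊗ (1 ⊕ 7)) ⊗ ((0 ⊗ 9) ⊕ (0 ⊕ 2))) = -1

Expand innermost to outermost. Recall ⊕ takes the minimum of its arguments and ⊗ takes their sum. Working out the expression (((-2 ⊕ 10) ⊗ (1 ⊕ 7)) ⊗ ((0 ⊗ 9) ⊕ (0 ⊕ 2))) gives -1.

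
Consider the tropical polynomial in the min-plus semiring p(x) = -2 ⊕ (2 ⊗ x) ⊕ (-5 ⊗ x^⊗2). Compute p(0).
p(0) = -5

A tropical monomial a ⊗ x^⊗i evaluates to a + i · x. Evaluating each term at x = 0:
  Term 0 contributes -2 + 0 · 0 = -2
  Term 1 contributes 2 + 1 · 0 = 2
  Term 2 contributes -5 + 2 · 0 = -5
p(0) = ⊕ of these = min[-2, 2, -5] = -5.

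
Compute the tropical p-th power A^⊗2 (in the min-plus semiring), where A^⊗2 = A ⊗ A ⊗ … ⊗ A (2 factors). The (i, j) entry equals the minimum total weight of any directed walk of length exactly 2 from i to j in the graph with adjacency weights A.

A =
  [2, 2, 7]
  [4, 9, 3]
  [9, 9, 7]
A^⊗2 =
  [4, 4, 5]
  [6, 6, 10]
  [11, 11, 12]

Each entry (A^⊗2)_ij equals the minimum over all length-2 walks i = v_0 → v_1 → … → v_2 = j of Σ_t A[v_t][v_{t+1}]. For example, for (i, j) = (0, 2) we minimise over 3 possible intermediate vertex sequences; the minimum is 5, attained along the walk 0 → 1 → 2.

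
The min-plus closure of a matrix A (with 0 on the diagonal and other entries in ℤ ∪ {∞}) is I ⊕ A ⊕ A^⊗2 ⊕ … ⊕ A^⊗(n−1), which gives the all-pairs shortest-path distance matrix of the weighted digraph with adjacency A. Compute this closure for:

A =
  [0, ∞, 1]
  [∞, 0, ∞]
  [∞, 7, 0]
Closure =
  [0, 8, 1]
  [∞, 0, ∞]
  [∞, 7, 0]

This is the Floyd-Warshall all-pairs shortest-path computation. For each intermediate vertex k = 0, 1, …, 2, update dist[i][j] ← min(dist[i][j], dist[i][k] + dist[k][j]). The final matrix gives, for each (i, j), the minimum total weight of any directed path from i to j (possibly empty when i = j).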